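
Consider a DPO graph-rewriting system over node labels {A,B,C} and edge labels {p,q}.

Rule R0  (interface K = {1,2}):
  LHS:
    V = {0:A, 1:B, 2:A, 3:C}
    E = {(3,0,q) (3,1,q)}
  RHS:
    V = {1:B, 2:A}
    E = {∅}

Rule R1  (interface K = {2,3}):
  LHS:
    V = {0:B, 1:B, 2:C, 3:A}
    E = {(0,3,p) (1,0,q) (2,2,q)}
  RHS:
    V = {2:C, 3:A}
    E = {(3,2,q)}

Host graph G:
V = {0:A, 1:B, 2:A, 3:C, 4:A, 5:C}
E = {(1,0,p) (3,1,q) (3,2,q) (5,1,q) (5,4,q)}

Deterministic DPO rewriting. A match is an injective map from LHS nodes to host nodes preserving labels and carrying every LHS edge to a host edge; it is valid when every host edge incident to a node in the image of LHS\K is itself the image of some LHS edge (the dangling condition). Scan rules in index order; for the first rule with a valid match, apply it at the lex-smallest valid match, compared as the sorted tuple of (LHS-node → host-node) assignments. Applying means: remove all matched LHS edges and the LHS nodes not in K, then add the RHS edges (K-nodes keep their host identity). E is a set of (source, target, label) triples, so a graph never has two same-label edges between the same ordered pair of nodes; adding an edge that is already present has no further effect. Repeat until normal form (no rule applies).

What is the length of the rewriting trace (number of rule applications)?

[0] host  ⇒  6 nodes, 5 edges  {1-p->0 3-q->1 3-q->2 5-q->1 5-q->4}
[1] R0 @ {0↦2, 1↦1, 2↦0, 3↦3}  ⇒  4 nodes, 3 edges  {1-p->0 5-q->1 5-q->4}
[2] R0 @ {0↦4, 1↦1, 2↦0, 3↦5}  ⇒  2 nodes, 1 edges  {1-p->0}
halt: no rule applies after step 2

Answer: 2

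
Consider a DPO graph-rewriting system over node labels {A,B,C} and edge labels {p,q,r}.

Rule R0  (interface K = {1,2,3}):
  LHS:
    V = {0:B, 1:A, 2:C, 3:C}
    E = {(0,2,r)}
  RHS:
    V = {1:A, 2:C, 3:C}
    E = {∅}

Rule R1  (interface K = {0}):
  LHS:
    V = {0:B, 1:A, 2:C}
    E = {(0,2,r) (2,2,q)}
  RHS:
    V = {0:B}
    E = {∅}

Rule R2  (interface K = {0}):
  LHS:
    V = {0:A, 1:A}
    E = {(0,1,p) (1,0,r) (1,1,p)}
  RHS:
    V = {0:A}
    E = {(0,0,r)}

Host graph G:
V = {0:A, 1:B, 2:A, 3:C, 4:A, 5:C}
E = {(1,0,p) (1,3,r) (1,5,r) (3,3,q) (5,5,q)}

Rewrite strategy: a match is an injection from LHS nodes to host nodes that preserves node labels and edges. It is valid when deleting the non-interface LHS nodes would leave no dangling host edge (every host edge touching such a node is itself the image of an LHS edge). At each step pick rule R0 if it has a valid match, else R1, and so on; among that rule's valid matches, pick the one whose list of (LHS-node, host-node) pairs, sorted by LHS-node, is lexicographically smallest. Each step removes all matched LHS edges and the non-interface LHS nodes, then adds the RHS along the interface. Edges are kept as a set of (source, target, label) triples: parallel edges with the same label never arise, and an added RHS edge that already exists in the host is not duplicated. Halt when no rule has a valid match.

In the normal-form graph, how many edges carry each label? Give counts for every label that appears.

initial: |V|=6 |E|=5  E = 1-p->0 1-r->3 1-r->5 3-q->3 5-q->5
step 1: apply R1 at {0↦1, 1↦2, 2↦3}  → |V|=4 |E|=3  E = 1-p->0 1-r->5 5-q->5
step 2: apply R1 at {0↦1, 1↦4, 2↦5}  → |V|=2 |E|=1  E = 1-p->0
halt: no rule applies after step 2
NF edges: [(1, 0, 'p')]

Answer: p:1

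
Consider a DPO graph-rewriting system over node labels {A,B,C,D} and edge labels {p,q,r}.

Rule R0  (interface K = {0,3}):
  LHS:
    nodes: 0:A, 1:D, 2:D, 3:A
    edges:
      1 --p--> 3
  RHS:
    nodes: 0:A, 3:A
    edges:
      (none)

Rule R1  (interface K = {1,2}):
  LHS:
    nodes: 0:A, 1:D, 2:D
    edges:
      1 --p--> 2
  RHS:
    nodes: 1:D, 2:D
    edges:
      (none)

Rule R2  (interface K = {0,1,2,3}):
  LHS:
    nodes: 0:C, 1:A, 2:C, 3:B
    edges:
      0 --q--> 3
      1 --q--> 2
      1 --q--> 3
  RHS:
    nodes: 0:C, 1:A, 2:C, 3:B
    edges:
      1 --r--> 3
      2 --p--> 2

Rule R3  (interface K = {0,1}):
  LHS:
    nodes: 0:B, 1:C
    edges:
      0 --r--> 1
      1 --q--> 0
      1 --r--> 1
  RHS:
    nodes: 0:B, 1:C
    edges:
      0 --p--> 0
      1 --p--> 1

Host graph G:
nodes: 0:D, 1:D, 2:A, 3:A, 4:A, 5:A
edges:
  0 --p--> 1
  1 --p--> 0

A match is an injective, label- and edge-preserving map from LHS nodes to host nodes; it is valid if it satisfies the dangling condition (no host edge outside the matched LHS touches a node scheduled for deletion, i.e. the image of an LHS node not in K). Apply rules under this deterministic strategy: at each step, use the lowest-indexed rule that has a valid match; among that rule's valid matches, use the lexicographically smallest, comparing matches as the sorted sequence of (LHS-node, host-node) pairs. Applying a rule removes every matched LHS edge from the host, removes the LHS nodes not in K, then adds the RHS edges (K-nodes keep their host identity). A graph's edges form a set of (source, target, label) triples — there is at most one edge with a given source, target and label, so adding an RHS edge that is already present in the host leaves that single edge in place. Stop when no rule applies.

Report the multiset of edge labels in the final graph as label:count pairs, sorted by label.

Answer: (no edges)

Derivation:
[0] host  ⇒  6 nodes, 2 edges  {0-p->1 1-p->0}
[1] R1 @ {0↦2, 1↦0, 2↦1}  ⇒  5 nodes, 1 edges  {1-p->0}
[2] R1 @ {0↦3, 1↦1, 2↦0}  ⇒  4 nodes, 0 edges  {∅}
normal form: no rule applies after step 2
NF edges: []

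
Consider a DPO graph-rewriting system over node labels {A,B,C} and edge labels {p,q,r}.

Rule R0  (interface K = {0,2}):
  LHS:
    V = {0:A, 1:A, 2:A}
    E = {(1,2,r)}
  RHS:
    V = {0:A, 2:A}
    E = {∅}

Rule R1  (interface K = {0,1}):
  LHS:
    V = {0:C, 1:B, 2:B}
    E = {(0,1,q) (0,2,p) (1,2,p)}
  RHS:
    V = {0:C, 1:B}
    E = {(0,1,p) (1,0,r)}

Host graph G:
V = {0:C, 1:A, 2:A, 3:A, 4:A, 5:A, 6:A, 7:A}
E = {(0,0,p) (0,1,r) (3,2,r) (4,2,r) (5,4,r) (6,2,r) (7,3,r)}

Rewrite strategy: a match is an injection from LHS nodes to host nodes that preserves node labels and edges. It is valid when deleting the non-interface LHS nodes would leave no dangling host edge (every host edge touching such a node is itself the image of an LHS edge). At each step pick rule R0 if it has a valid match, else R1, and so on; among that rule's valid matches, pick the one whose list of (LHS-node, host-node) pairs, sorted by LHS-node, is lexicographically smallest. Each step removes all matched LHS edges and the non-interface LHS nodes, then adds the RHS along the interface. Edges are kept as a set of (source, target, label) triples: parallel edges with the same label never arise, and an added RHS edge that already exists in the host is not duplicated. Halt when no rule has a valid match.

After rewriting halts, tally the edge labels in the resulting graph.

initial: |V|=8 |E|=7  E = 0-p->0 0-r->1 3-r->2 4-r->2 5-r->4 6-r->2 7-r->3
step 1: apply R0 at {0↦1, 1↦5, 2↦4}  → |V|=7 |E|=6  E = 0-p->0 0-r->1 3-r->2 4-r->2 6-r->2 7-r->3
step 2: apply R0 at {0↦1, 1↦4, 2↦2}  → |V|=6 |E|=5  E = 0-p->0 0-r->1 3-r->2 6-r->2 7-r->3
step 3: apply R0 at {0↦1, 1↦6, 2↦2}  → |V|=5 |E|=4  E = 0-p->0 0-r->1 3-r->2 7-r->3
step 4: apply R0 at {0↦1, 1↦7, 2↦3}  → |V|=4 |E|=3  E = 0-p->0 0-r->1 3-r->2
step 5: apply R0 at {0↦1, 1↦3, 2↦2}  → |V|=3 |E|=2  E = 0-p->0 0-r->1
halt: no rule applies after step 5
NF edges: [(0, 0, 'p'), (0, 1, 'r')]

Answer: p:1 r:1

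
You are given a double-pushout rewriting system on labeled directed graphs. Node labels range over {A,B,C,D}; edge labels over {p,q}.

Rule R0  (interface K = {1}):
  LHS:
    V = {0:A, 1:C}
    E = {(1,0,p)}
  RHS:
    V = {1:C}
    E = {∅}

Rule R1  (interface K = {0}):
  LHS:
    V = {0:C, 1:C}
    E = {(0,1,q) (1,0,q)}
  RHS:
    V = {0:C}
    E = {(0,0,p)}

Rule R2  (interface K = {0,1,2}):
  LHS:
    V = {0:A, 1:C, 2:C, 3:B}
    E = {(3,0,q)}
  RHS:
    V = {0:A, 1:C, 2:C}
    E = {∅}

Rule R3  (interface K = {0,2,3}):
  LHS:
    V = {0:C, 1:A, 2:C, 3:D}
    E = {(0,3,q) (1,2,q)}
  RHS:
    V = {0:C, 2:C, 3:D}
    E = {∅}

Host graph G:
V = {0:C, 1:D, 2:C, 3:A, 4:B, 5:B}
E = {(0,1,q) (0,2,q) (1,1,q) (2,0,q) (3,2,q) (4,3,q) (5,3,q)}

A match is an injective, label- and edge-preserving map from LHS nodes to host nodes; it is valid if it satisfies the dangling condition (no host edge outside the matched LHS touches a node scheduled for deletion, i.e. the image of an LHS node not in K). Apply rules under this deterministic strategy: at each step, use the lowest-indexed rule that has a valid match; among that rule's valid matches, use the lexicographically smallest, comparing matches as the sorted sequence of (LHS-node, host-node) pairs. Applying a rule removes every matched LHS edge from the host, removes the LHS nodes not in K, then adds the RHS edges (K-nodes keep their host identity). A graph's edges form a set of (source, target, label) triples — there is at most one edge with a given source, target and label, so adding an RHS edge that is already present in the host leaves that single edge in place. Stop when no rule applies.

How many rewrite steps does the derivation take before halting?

Answer: 4

Steps:
[0] host  ⇒  6 nodes, 7 edges  {0-q->1 0-q->2 1-q->1 2-q->0 3-q->2 4-q->3 5-q->3}
[1] R2 @ {0↦3, 1↦0, 2↦2, 3↦4}  ⇒  5 nodes, 6 edges  {0-q->1 0-q->2 1-q->1 2-q->0 3-q->2 5-q->3}
[2] R2 @ {0↦3, 1↦0, 2↦2, 3↦5}  ⇒  4 nodes, 5 edges  {0-q->1 0-q->2 1-q->1 2-q->0 3-q->2}
[3] R3 @ {0↦0, 1↦3, 2↦2, 3↦1}  ⇒  3 nodes, 3 edges  {0-q->2 1-q->1 2-q->0}
[4] R1 @ {0↦0, 1↦2}  ⇒  2 nodes, 2 edges  {0-p->0 1-q->1}
final graph: no rule applies after step 4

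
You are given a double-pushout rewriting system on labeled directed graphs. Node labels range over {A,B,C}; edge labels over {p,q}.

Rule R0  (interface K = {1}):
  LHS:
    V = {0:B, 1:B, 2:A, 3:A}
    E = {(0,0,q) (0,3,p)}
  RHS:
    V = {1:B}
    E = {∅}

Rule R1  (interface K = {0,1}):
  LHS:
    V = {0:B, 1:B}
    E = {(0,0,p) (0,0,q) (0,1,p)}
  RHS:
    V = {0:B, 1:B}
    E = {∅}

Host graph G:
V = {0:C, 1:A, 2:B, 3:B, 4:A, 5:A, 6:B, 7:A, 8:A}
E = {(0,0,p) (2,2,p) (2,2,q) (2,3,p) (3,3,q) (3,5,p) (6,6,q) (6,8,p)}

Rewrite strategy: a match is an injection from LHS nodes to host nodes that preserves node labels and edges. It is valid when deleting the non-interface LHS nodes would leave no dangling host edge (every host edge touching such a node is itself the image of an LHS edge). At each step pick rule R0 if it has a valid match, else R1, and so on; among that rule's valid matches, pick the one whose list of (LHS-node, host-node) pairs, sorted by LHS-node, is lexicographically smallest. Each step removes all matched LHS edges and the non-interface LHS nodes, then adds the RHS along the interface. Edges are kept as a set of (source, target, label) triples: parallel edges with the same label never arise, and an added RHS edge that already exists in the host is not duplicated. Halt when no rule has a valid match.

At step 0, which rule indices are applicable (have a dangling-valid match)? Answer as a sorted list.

Answer: [R0,R1]

Rewrite trace:
R0: 6 valid matches — {0↦6, 1↦2, 2↦1, 3↦8}, {0↦6, 1↦2, 2↦4, 3↦8}, {0↦6, 1↦2, 2↦7, 3↦8} (+3 more)
R1: 1 valid match — {0↦2, 1↦3}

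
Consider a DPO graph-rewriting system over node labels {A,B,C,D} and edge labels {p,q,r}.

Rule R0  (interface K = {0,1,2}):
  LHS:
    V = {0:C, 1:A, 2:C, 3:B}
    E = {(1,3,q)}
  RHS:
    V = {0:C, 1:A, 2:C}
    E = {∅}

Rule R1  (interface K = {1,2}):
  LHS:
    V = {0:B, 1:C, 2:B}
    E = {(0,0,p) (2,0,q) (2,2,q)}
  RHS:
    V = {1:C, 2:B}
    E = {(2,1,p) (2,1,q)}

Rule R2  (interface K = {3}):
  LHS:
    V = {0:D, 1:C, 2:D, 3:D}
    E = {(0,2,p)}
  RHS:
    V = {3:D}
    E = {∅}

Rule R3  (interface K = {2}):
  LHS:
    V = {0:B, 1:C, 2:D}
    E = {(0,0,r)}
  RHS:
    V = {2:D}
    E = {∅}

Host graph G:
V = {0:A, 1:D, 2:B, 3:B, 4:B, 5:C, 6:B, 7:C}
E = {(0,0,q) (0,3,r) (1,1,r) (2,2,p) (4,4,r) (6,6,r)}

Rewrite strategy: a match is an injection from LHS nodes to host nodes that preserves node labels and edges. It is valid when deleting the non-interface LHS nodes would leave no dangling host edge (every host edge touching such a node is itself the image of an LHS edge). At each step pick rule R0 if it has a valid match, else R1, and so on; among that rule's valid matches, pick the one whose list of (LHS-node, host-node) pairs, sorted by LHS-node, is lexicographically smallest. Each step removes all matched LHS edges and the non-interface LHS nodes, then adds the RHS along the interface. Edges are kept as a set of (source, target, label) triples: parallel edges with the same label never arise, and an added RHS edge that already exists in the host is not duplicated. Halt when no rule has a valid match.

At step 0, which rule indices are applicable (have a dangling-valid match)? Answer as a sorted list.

R0: no valid match — LHS pattern not found
R1: no valid match — LHS pattern not found
R2: no valid match — LHS pattern not found
R3: 4 valid matches — {0↦4, 1↦5, 2↦1}, {0↦4, 1↦7, 2↦1}, {0↦6, 1↦5, 2↦1} (+1 more)

Answer: [R3]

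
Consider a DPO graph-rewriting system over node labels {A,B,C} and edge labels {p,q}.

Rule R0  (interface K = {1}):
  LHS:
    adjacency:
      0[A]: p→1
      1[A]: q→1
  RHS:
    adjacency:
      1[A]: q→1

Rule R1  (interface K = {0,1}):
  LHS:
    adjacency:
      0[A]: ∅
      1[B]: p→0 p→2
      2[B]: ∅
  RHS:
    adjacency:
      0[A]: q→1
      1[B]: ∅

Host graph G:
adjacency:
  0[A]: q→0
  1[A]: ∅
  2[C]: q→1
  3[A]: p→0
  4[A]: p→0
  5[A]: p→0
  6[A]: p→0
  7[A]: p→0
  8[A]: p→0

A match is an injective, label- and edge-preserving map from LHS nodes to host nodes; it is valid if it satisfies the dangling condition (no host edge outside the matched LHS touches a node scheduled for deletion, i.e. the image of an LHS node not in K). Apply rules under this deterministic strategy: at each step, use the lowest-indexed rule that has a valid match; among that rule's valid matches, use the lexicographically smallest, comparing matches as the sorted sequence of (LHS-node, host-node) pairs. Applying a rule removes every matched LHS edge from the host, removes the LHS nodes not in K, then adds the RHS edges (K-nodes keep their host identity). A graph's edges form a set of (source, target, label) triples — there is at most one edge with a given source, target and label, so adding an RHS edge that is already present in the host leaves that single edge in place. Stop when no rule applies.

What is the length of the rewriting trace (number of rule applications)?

start.  V:9 E:8  edges: 0-q->0 2-q->1 3-p->0 4-p->0 5-p->0 6-p->0 7-p->0 8-p->0
1. fire R0 via {0↦3, 1↦0}  →  V:8 E:7  edges: 0-q->0 2-q->1 4-p->0 5-p->0 6-p->0 7-p->0 8-p->0
2. fire R0 via {0↦4, 1↦0}  →  V:7 E:6  edges: 0-q->0 2-q->1 5-p->0 6-p->0 7-p->0 8-p->0
3. fire R0 via {0↦5, 1↦0}  →  V:6 E:5  edges: 0-q->0 2-q->1 6-p->0 7-p->0 8-p->0
4. fire R0 via {0↦6, 1↦0}  →  V:5 E:4  edges: 0-q->0 2-q->1 7-p->0 8-p->0
5. fire R0 via {0↦7, 1↦0}  →  V:4 E:3  edges: 0-q->0 2-q->1 8-p->0
6. fire R0 via {0↦8, 1↦0}  →  V:3 E:2  edges: 0-q->0 2-q->1
normal form: no rule applies after step 6

Answer: 6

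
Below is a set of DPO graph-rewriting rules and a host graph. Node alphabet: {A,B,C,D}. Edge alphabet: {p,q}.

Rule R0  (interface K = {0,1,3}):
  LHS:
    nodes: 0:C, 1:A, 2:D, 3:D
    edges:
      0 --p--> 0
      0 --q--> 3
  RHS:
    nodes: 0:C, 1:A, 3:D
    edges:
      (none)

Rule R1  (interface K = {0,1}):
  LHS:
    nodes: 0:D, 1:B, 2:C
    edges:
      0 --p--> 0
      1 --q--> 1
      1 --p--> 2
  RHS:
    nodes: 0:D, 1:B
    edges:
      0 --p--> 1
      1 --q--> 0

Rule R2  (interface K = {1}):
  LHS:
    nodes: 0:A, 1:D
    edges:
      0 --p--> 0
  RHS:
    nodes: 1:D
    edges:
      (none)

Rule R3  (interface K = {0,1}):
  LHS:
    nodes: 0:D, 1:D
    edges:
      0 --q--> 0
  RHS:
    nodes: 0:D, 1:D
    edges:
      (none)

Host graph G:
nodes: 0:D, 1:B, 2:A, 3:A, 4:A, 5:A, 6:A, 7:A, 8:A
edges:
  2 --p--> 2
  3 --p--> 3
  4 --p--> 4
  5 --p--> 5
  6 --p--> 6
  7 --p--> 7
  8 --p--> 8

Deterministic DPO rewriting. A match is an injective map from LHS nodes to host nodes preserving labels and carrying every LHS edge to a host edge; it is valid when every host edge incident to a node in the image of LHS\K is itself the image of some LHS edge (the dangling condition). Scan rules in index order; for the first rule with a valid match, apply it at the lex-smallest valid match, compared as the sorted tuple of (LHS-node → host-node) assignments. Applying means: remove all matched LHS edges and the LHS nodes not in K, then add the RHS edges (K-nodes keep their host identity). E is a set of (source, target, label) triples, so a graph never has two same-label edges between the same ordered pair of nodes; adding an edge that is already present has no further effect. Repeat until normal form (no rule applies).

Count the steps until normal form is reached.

Answer: 7

Rewrite trace:
start.  V:9 E:7  edges: 2-p->2 3-p->3 4-p->4 5-p->5 6-p->6 7-p->7 8-p->8
1. fire R2 via {0↦2, 1↦0}  →  V:8 E:6  edges: 3-p->3 4-p->4 5-p->5 6-p->6 7-p->7 8-p->8
2. fire R2 via {0↦3, 1↦0}  →  V:7 E:5  edges: 4-p->4 5-p->5 6-p->6 7-p->7 8-p->8
3. fire R2 via {0↦4, 1↦0}  →  V:6 E:4  edges: 5-p->5 6-p->6 7-p->7 8-p->8
4. fire R2 via {0↦5, 1↦0}  →  V:5 E:3  edges: 6-p->6 7-p->7 8-p->8
5. fire R2 via {0↦6, 1↦0}  →  V:4 E:2  edges: 7-p->7 8-p->8
6. fire R2 via {0↦7, 1↦0}  →  V:3 E:1  edges: 8-p->8
7. fire R2 via {0↦8, 1↦0}  →  V:2 E:0  edges: ∅
final graph: no rule applies after step 7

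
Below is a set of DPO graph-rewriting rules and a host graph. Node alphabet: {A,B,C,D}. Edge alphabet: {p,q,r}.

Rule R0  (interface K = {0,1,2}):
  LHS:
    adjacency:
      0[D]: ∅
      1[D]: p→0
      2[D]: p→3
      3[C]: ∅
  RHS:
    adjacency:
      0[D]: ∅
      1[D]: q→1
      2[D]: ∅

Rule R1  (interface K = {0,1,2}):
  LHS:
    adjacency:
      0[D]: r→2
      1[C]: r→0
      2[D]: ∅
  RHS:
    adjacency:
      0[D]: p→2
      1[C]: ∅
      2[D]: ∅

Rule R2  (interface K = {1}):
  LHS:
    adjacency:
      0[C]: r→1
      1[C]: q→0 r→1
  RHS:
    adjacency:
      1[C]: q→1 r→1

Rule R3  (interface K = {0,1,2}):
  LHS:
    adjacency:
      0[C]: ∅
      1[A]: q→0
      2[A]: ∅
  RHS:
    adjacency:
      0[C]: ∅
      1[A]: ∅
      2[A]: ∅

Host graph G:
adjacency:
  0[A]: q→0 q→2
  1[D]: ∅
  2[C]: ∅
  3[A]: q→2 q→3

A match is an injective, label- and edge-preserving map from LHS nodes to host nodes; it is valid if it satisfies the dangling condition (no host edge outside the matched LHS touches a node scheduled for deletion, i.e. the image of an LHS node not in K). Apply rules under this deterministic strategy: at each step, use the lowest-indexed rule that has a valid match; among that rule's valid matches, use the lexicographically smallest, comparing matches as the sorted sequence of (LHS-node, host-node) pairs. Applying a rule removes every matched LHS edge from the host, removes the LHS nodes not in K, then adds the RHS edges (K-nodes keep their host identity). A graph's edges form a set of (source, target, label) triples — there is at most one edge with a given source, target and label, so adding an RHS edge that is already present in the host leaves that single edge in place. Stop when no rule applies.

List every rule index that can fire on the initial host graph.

R0: no valid match — LHS pattern not found
R1: no valid match — LHS pattern not found
R2: no valid match — LHS pattern not found
R3: 2 valid matches — {0↦2, 1↦0, 2↦3}, {0↦2, 1↦3, 2↦0}

Answer: [R3]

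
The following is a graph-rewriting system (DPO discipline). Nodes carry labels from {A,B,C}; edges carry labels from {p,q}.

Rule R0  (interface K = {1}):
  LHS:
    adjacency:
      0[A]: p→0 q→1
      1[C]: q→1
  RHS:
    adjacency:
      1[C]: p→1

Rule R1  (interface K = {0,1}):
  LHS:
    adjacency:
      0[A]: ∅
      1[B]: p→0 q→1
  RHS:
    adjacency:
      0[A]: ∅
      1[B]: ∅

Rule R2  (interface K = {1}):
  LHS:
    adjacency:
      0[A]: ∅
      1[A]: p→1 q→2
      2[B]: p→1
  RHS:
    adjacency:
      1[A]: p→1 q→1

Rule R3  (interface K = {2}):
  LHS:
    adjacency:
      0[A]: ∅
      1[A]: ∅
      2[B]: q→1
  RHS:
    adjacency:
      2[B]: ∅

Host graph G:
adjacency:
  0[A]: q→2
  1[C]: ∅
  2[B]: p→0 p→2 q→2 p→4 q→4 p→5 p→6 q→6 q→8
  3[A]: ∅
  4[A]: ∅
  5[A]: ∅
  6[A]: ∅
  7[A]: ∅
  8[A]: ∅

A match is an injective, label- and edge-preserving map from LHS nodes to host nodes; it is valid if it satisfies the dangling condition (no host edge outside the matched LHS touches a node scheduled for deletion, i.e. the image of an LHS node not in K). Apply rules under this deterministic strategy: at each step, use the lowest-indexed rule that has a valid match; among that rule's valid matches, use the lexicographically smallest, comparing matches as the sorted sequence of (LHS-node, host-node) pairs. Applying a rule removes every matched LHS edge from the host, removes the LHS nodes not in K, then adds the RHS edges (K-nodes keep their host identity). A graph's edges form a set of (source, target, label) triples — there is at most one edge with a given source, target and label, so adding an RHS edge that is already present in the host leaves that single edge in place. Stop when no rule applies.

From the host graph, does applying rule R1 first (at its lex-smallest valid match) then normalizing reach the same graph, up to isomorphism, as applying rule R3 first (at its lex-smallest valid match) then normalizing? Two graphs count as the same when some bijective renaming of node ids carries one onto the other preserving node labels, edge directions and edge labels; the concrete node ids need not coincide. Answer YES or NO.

branch R1-first: apply at {0↦0, 1↦2} → |E|=8, then 1 more step(s) → NF |V|=7 |E|=7 V={0:A, 1:C, 2:B, 4:A, 5:A, 6:A, 7:A} E=0-q->2 2-p->2 2-p->4 2-q->4 2-p->5 2-p->6 2-q->6
branch R3-first: apply at {0↦3, 1↦8, 2↦2} → |E|=9, then 1 more step(s) → NF |V|=7 |E|=7 V={0:A, 1:C, 2:B, 4:A, 5:A, 6:A, 7:A} E=0-q->2 2-p->2 2-p->4 2-q->4 2-p->5 2-p->6 2-q->6
graphs isomorphic (equal up to label-preserving node renaming)

Answer: YES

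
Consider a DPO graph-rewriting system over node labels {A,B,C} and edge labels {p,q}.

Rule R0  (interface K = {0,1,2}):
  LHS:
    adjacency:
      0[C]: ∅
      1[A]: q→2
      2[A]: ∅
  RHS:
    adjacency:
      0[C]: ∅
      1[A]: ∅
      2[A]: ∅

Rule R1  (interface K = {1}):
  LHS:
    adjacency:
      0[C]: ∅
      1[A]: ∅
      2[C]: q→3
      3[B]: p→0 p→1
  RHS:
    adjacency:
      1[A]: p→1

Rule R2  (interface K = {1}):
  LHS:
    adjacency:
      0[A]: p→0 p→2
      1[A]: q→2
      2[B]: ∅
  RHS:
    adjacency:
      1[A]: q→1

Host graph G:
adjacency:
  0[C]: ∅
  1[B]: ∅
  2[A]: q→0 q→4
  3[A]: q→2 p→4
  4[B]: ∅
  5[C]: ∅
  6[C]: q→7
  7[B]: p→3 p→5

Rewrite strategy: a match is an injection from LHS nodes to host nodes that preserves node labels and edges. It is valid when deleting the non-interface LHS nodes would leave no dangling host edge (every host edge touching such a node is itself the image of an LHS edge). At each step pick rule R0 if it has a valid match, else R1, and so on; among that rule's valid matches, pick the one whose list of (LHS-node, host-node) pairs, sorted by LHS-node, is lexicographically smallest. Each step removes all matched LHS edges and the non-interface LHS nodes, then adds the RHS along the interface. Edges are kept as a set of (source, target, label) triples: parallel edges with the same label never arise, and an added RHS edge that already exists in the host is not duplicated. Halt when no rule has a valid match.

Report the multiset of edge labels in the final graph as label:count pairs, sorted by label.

[0] host  ⇒  8 nodes, 7 edges  {2-q->0 2-q->4 3-q->2 3-p->4 6-q->7 7-p->3 7-p->5}
[1] R0 @ {0↦0, 1↦3, 2↦2}  ⇒  8 nodes, 6 edges  {2-q->0 2-q->4 3-p->4 6-q->7 7-p->3 7-p->5}
[2] R1 @ {0↦5, 1↦3, 2↦6, 3↦7}  ⇒  5 nodes, 4 edges  {2-q->0 2-q->4 3-p->3 3-p->4}
[3] R2 @ {0↦3, 1↦2, 2↦4}  ⇒  3 nodes, 2 edges  {2-q->0 2-q->2}
normal form: no rule applies after step 3
NF edges: [(2, 0, 'q'), (2, 2, 'q')]

Answer: q:2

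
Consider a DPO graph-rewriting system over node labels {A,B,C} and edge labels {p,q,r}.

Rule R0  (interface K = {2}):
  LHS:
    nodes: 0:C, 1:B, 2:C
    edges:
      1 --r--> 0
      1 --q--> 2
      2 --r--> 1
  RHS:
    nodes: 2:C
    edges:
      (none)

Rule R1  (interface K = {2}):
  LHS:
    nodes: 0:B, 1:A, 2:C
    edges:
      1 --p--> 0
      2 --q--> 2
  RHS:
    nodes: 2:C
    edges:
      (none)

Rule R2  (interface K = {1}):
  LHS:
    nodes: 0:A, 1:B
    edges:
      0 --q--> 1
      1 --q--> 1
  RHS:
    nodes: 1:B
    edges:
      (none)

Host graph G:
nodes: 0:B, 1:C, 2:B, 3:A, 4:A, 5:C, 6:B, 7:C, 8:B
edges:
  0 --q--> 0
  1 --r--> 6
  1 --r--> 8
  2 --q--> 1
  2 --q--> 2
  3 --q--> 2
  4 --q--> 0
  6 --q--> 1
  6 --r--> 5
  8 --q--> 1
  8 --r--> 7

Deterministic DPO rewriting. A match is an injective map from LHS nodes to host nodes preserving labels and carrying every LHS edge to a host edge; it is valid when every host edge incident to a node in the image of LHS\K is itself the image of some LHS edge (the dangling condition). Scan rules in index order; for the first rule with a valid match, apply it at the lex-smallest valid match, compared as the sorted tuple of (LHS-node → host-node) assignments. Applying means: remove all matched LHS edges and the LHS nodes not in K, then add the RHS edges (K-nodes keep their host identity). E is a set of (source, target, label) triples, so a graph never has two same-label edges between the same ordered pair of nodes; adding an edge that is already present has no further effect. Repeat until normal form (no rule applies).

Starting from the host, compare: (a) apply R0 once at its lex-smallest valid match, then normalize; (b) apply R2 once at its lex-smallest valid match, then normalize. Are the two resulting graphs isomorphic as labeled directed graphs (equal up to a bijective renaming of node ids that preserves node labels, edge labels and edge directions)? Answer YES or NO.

branch R0-first: apply at {0↦5, 1↦6, 2↦1} → |E|=8, then 3 more step(s) → NF |V|=3 |E|=1 V={0:B, 1:C, 2:B} E=2-q->1
branch R2-first: apply at {0↦3, 1↦2} → |E|=9, then 3 more step(s) → NF |V|=3 |E|=1 V={0:B, 1:C, 2:B} E=2-q->1
graphs isomorphic (equal up to label-preserving node renaming)

Answer: YES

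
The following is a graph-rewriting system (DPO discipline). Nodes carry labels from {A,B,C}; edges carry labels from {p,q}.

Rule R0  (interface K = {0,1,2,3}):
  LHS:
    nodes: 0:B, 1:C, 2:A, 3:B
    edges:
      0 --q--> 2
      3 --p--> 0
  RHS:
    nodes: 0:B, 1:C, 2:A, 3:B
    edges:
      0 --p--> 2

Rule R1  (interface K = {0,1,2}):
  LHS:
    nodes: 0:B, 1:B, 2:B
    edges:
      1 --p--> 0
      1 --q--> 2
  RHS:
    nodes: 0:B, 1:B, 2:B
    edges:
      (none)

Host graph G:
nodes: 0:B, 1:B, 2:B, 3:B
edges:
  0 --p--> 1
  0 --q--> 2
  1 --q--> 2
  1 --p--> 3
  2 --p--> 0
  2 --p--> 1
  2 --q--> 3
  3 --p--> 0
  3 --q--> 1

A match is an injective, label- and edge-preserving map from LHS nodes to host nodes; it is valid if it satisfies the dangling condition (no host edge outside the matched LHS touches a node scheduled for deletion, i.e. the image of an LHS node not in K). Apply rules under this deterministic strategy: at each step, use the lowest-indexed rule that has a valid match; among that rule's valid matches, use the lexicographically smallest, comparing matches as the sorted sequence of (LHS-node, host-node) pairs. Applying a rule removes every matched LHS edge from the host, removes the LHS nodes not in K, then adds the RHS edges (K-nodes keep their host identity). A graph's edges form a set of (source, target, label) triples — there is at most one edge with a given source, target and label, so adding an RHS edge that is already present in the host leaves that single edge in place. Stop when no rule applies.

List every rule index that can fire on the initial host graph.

Answer: [R1]

Derivation:
R0: no valid match — LHS pattern not found
R1: 5 valid matches — {0↦0, 1↦2, 2↦3}, {0↦0, 1↦3, 2↦1}, {0↦1, 1↦0, 2↦2} (+2 more)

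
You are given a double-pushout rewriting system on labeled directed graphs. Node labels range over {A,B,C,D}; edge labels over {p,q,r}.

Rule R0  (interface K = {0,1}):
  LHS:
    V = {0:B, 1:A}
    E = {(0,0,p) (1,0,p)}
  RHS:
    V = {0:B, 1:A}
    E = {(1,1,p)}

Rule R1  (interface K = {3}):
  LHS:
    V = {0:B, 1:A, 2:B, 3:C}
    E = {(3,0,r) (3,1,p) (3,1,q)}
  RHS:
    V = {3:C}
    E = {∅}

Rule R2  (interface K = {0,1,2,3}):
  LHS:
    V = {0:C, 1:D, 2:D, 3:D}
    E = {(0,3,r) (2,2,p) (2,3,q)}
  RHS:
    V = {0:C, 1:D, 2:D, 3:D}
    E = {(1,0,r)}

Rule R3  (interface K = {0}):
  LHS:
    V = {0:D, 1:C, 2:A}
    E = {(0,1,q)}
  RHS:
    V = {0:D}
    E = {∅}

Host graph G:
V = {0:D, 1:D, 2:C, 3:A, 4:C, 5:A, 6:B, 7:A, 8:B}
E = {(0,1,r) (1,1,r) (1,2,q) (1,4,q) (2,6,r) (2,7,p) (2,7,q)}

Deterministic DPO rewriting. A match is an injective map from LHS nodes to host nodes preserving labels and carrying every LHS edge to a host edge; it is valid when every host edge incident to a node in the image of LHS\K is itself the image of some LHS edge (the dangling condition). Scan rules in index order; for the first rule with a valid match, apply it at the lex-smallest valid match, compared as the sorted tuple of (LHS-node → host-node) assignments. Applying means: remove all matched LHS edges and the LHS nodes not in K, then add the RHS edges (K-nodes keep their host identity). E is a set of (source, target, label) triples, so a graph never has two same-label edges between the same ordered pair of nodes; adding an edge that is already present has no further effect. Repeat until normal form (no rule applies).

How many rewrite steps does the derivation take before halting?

Answer: 3

Rewrite trace:
[0] host  ⇒  9 nodes, 7 edges  {0-r->1 1-r->1 1-q->2 1-q->4 2-r->6 2-p->7 2-q->7}
[1] R1 @ {0↦6, 1↦7, 2↦8, 3↦2}  ⇒  6 nodes, 4 edges  {0-r->1 1-r->1 1-q->2 1-q->4}
[2] R3 @ {0↦1, 1↦2, 2↦3}  ⇒  4 nodes, 3 edges  {0-r->1 1-r->1 1-q->4}
[3] R3 @ {0↦1, 1↦4, 2↦5}  ⇒  2 nodes, 2 edges  {0-r->1 1-r->1}
normal form: no rule applies after step 3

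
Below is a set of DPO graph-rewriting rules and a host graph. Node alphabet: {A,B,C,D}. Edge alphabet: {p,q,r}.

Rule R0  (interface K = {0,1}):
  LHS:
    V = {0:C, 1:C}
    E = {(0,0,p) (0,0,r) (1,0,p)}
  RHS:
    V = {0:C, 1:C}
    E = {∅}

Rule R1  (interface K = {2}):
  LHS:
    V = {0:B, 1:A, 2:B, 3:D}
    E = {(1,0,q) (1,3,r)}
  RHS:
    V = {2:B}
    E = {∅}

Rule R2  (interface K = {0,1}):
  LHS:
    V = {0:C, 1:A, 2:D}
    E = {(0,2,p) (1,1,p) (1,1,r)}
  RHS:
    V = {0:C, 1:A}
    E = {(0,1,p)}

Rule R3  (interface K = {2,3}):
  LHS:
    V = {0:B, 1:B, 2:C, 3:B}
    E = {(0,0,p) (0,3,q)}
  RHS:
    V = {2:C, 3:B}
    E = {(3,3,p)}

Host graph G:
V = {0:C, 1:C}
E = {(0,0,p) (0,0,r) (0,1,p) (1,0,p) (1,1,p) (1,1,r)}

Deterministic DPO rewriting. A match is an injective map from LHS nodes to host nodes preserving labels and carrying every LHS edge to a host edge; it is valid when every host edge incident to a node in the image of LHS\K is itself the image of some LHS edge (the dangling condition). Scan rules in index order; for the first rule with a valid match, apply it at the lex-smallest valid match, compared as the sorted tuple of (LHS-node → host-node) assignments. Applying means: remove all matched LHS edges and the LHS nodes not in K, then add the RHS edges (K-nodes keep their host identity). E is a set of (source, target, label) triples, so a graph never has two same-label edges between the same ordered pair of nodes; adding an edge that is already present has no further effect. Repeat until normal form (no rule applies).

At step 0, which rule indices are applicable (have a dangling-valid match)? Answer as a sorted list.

R0: 2 valid matches — {0↦0, 1↦1}, {0↦1, 1↦0}
R1: no valid match — LHS pattern not found
R2: no valid match — LHS pattern not found
R3: no valid match — LHS pattern not found

Answer: [R0]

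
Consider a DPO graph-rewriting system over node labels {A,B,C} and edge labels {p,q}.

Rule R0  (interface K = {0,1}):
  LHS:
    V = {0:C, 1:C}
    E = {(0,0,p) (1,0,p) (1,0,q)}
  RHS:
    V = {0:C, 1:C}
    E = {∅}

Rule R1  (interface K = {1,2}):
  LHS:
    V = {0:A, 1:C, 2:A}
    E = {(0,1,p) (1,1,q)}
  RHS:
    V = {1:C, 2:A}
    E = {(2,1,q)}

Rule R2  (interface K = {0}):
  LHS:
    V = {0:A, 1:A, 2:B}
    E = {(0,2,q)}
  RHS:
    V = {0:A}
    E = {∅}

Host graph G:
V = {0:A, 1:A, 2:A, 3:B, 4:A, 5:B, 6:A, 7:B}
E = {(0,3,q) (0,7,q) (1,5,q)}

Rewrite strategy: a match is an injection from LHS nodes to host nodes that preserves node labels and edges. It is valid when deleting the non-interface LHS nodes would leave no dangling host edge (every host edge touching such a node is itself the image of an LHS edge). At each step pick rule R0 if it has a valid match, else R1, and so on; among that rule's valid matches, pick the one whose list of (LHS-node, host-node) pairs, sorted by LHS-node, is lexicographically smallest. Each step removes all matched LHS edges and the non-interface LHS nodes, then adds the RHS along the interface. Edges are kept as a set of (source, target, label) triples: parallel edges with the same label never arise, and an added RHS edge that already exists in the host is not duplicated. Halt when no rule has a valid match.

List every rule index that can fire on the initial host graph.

Answer: [R2]

Steps:
R0: no valid match — LHS pattern not found
R1: no valid match — LHS pattern not found
R2: 9 valid matches — {0↦0, 1↦2, 2↦3}, {0↦0, 1↦2, 2↦7}, {0↦0, 1↦4, 2↦3} (+6 more)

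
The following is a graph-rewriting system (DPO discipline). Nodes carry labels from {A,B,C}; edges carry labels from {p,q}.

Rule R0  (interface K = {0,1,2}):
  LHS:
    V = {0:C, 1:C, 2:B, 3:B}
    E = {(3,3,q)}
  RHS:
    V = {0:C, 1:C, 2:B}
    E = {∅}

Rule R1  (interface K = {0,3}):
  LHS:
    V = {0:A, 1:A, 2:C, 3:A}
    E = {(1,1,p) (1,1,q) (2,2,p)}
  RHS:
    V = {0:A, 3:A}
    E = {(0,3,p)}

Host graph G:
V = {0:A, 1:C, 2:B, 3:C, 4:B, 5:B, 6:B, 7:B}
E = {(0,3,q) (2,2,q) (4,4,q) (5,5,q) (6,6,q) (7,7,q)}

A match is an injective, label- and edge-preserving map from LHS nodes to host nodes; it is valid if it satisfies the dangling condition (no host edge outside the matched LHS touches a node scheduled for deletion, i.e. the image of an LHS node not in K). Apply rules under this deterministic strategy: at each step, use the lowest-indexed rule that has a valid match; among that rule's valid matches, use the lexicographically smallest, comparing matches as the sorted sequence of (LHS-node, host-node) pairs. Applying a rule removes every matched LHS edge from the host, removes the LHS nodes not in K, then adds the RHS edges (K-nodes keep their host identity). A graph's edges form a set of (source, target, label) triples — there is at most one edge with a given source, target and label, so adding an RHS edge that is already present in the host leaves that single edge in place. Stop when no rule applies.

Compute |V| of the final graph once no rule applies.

start.  V:8 E:6  edges: 0-q->3 2-q->2 4-q->4 5-q->5 6-q->6 7-q->7
1. fire R0 via {0↦1, 1↦3, 2↦2, 3↦4}  →  V:7 E:5  edges: 0-q->3 2-q->2 5-q->5 6-q->6 7-q->7
2. fire R0 via {0↦1, 1↦3, 2↦2, 3↦5}  →  V:6 E:4  edges: 0-q->3 2-q->2 6-q->6 7-q->7
3. fire R0 via {0↦1, 1↦3, 2↦2, 3↦6}  →  V:5 E:3  edges: 0-q->3 2-q->2 7-q->7
4. fire R0 via {0↦1, 1↦3, 2↦2, 3↦7}  →  V:4 E:2  edges: 0-q->3 2-q->2
final graph: no rule applies after step 4
NF nodes: {0:A, 1:C, 2:B, 3:C}

Answer: 4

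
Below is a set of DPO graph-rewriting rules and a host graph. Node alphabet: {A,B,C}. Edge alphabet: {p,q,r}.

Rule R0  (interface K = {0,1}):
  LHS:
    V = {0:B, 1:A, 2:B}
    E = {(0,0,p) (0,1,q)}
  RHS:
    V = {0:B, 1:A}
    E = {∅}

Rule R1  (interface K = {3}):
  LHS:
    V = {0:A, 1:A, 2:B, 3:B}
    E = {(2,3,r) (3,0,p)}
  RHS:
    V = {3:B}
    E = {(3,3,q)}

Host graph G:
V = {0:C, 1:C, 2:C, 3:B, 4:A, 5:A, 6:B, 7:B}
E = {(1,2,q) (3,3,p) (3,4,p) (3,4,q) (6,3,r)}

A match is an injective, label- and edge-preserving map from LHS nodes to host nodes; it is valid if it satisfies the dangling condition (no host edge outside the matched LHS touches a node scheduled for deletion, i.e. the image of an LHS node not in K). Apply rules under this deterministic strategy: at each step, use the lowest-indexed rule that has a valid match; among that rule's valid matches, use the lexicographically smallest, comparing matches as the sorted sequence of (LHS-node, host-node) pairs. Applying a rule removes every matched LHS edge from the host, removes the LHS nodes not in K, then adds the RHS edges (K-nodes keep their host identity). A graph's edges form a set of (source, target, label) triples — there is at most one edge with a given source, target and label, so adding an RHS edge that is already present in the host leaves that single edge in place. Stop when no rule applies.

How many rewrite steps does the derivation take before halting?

initial: |V|=8 |E|=5  E = 1-q->2 3-p->3 3-p->4 3-q->4 6-r->3
step 1: apply R0 at {0↦3, 1↦4, 2↦7}  → |V|=7 |E|=3  E = 1-q->2 3-p->4 6-r->3
step 2: apply R1 at {0↦4, 1↦5, 2↦6, 3↦3}  → |V|=4 |E|=2  E = 1-q->2 3-q->3
halt: no rule applies after step 2

Answer: 2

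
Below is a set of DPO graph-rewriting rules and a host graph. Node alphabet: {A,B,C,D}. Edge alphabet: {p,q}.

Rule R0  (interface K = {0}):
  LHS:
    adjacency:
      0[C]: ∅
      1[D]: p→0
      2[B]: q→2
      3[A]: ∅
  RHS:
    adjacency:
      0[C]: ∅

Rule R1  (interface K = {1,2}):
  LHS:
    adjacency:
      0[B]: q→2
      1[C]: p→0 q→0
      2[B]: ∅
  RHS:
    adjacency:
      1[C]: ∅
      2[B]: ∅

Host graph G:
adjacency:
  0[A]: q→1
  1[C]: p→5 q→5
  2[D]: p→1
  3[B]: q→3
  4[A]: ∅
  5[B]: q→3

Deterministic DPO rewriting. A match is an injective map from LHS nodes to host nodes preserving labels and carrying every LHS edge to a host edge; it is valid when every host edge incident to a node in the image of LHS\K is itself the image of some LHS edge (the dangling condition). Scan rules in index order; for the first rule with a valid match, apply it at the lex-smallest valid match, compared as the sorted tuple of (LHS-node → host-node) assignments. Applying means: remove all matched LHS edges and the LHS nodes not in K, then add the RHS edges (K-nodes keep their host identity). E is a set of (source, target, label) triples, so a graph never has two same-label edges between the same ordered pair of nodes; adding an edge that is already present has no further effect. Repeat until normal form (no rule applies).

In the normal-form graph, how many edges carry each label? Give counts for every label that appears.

Answer: q:1

Steps:
[0] host  ⇒  6 nodes, 6 edges  {0-q->1 1-p->5 1-q->5 2-p->1 3-q->3 5-q->3}
[1] R1 @ {0↦5, 1↦1, 2↦3}  ⇒  5 nodes, 3 edges  {0-q->1 2-p->1 3-q->3}
[2] R0 @ {0↦1, 1↦2, 2↦3, 3↦4}  ⇒  2 nodes, 1 edges  {0-q->1}
final graph: no rule applies after step 2
NF edges: [(0, 1, 'q')]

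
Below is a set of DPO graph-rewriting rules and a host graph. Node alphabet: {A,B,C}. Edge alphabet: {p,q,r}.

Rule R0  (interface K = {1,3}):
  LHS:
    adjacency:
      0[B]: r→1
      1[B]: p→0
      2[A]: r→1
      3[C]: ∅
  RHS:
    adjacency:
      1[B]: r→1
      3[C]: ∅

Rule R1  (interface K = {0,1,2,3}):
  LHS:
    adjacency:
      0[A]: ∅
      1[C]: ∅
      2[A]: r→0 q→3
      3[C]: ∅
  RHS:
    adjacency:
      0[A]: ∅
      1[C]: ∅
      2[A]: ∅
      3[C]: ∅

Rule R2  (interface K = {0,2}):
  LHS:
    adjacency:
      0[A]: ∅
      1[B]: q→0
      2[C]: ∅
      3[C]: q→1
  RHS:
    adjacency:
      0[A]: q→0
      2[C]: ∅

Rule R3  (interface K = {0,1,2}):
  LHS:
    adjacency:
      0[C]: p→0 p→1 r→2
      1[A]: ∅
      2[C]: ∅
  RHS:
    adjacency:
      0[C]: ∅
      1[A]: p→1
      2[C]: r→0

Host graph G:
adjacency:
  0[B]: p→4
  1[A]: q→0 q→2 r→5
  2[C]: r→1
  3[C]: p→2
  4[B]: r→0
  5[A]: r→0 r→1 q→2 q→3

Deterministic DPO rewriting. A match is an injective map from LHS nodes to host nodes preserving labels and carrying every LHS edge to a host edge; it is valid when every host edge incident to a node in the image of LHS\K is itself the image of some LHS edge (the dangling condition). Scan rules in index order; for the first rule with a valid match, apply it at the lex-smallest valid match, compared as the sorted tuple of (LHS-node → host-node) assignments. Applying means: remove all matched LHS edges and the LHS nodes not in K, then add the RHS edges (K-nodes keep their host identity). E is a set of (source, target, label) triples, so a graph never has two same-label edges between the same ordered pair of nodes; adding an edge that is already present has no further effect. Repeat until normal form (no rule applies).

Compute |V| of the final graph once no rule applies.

Answer: 6

Derivation:
initial: |V|=6 |E|=11  E = 0-p->4 1-q->0 1-q->2 1-r->5 2-r->1 3-p->2 4-r->0 5-r->0 5-r->1 5-q->2 5-q->3
step 1: apply R1 at {0↦1, 1↦2, 2↦5, 3↦3}  → |V|=6 |E|=9  E = 0-p->4 1-q->0 1-q->2 1-r->5 2-r->1 3-p->2 4-r->0 5-r->0 5-q->2
step 2: apply R1 at {0↦5, 1↦3, 2↦1, 3↦2}  → |V|=6 |E|=7  E = 0-p->4 1-q->0 2-r->1 3-p->2 4-r->0 5-r->0 5-q->2
final graph: no rule applies after step 2
NF nodes: {0:B, 1:A, 2:C, 3:C, 4:B, 5:A}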